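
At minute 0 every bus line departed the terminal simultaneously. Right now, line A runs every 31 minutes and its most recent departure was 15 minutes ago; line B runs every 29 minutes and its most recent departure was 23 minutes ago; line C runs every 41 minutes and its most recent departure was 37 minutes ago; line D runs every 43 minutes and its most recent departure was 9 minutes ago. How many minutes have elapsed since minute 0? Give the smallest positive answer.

1247052

The moduli are pairwise coprime; N = 31·29·41·43 = 1584937.
N/31 = 51127; 51127 ≡ 8 (mod 31); 8·4 ≡ 1, so inverse 4.
N/29 = 54653; 54653 ≡ 17 (mod 29); 17·12 ≡ 1, so inverse 12.
N/41 = 38657; 38657 ≡ 35 (mod 41); 35·34 ≡ 1, so inverse 34.
N/43 = 36859; 36859 ≡ 8 (mod 43); 8·27 ≡ 1, so inverse 27.
t ≡ 15·51127·4 + 23·54653·12 + 37·38657·34 + 9·36859·27 = 75739091.
75739091 mod 1584937 = 1247052.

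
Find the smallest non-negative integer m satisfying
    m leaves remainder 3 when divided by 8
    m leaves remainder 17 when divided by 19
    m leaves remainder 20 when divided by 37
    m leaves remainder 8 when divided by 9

33875

Combine the congruences pairwise.
From m ≡ 3 (mod 8) write m = 3 + 8t. Substituting into m ≡ 17 (mod 19) gives 8t ≡ 14 (mod 19), and since 8⁻¹ ≡ 12 (mod 19), t ≡ 16. Hence m ≡ 3 + 8·16 = 131 (mod 152).
From m ≡ 131 (mod 152) write m = 131 + 152t. Substituting into m ≡ 20 (mod 37) gives 152t ≡ 0 (mod 37), and since 4⁻¹ ≡ 28 (mod 37), t ≡ 0. Hence m ≡ 131 + 152·0 = 131 (mod 5624).
From m ≡ 131 (mod 5624) write m = 131 + 5624t. Substituting into m ≡ 8 (mod 9) gives 5624t ≡ 3 (mod 9), and since 8⁻¹ ≡ 8 (mod 9), t ≡ 6. Hence m ≡ 131 + 5624·6 = 33875 (mod 50616).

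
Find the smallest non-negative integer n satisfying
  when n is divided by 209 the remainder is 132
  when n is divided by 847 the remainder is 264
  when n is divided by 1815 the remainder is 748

gcd(209, 847) = 11 and 11 | (264 − 132), so the pair is consistent; merging gives n ≡ 6193 (mod 16093), where 16093 = lcm(209, 847).
gcd(16093, 1815) = 121 and 121 | (748 − 6193), so the pair is consistent; merging gives n ≡ 6193 (mod 241395), where 241395 = lcm(16093, 1815).
The solution is unique modulo lcm(209, 847, 1815) = 241395.

6193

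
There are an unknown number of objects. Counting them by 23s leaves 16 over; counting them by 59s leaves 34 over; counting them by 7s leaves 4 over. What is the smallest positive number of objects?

683

The moduli are pairwise coprime; M = 23·59·7 = 9499.
M/23 = 413; 413 ≡ 22 (mod 23); 22·22 ≡ 1, so inverse 22.
M/59 = 161; 161 ≡ 43 (mod 59); 43·11 ≡ 1, so inverse 11.
M/7 = 1357; 1357 ≡ 6 (mod 7); 6·6 ≡ 1, so inverse 6.
N ≡ 16·413·22 + 34·161·11 + 4·1357·6 = 238158.
238158 mod 9499 = 683.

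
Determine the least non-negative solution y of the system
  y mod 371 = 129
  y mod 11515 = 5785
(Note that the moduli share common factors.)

236085

gcd(371, 11515) = 7 and 7 | (5785 − 129), so the pair is consistent; merging gives y ≡ 236085 (mod 610295), where 610295 = lcm(371, 11515).
The solution is unique modulo lcm(371, 11515) = 610295.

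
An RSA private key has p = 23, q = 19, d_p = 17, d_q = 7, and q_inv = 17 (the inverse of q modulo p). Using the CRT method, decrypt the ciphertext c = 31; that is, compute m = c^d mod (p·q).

m₁ = c^(d_p) mod p: c ≡ 8 (mod 23), and 8^17 mod 23 = 13.
m₂ = c^(d_q) mod q: c ≡ 12 (mod 19), and 12^7 mod 19 = 12.
h = q_inv·(m₁ − m₂) mod p = 17·(13 − 12) mod 23 = 17.
m = m₂ + h·q = 12 + 17·19 = 335.

335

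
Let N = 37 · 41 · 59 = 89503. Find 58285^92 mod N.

Mod 37: 58285 ≡ 10; by Fermat, exponent reduces to 92 mod 36 = 20; 10^20 ≡ 26 (mod 37).
Mod 41: 58285 ≡ 24; by Fermat, exponent reduces to 92 mod 40 = 12; 24^12 ≡ 23 (mod 41).
Mod 59: 58285 ≡ 52; by Fermat, exponent reduces to 92 mod 58 = 34; 52^34 ≡ 51 (mod 59).
Combine by CRT: x ≡ 26 (mod 37), x ≡ 23 (mod 41), x ≡ 51 (mod 59) ⇒ x ≡ 29256 (mod 89503).

29256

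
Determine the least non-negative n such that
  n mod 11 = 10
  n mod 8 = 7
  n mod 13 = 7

Combine the congruences pairwise.
From n ≡ 10 (mod 11) write n = 10 + 11t. Substituting into n ≡ 7 (mod 8) gives 11t ≡ 5 (mod 8), and since 3⁻¹ ≡ 3 (mod 8), t ≡ 7. Hence n ≡ 10 + 11·7 = 87 (mod 88).
From n ≡ 87 (mod 88) write n = 87 + 88t. Substituting into n ≡ 7 (mod 13) gives 88t ≡ 11 (mod 13), and since 10⁻¹ ≡ 4 (mod 13), t ≡ 5. Hence n ≡ 87 + 88·5 = 527 (mod 1144).

527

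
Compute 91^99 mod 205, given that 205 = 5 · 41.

196

Mod 5: 91 ≡ 1; by Fermat, exponent reduces to 99 mod 4 = 3; 1^3 ≡ 1 (mod 5).
Mod 41: 91 ≡ 9; by Fermat, exponent reduces to 99 mod 40 = 19; 9^19 ≡ 32 (mod 41).
Combine by CRT: x ≡ 1 (mod 5), x ≡ 32 (mod 41) ⇒ x ≡ 196 (mod 205).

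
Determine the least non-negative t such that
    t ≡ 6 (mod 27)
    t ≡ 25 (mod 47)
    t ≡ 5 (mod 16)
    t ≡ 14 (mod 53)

Combine the congruences pairwise.
From t ≡ 6 (mod 27) write t = 6 + 27s. Substituting into t ≡ 25 (mod 47) gives 27s ≡ 19 (mod 47), and since 27⁻¹ ≡ 7 (mod 47), s ≡ 39. Hence t ≡ 6 + 27·39 = 1059 (mod 1269).
From t ≡ 1059 (mod 1269) write t = 1059 + 1269s. Substituting into t ≡ 5 (mod 16) gives 1269s ≡ 2 (mod 16), and since 5⁻¹ ≡ 13 (mod 16), s ≡ 10. Hence t ≡ 1059 + 1269·10 = 13749 (mod 20304).
From t ≡ 13749 (mod 20304) write t = 13749 + 20304s. Substituting into t ≡ 14 (mod 53) gives 20304s ≡ 45 (mod 53), and since 5⁻¹ ≡ 32 (mod 53), s ≡ 9. Hence t ≡ 13749 + 20304·9 = 196485 (mod 1076112).

196485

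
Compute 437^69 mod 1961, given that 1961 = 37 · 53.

418

Mod 37: 437 ≡ 30; by Fermat, exponent reduces to 69 mod 36 = 33; 30^33 ≡ 11 (mod 37).
Mod 53: 437 ≡ 13; by Fermat, exponent reduces to 69 mod 52 = 17; 13^17 ≡ 47 (mod 53).
Combine by CRT: x ≡ 11 (mod 37), x ≡ 47 (mod 53) ⇒ x ≡ 418 (mod 1961).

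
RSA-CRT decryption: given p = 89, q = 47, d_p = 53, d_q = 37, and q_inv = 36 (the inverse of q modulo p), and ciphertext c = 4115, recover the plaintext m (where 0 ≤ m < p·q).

m₁ = c^(d_p) mod p: c ≡ 21 (mod 89), and 21^53 mod 89 = 36.
m₂ = c^(d_q) mod q: c ≡ 26 (mod 47), and 26^37 mod 47 = 41.
h = q_inv·(m₁ − m₂) mod p = 36·(36 − 41) mod 89 = 87.
m = m₂ + h·q = 41 + 87·47 = 4130.

4130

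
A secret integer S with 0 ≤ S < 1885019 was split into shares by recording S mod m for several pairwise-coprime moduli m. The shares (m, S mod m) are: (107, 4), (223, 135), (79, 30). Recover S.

961934

From S ≡ 4 (mod 107) write S = 4 + 107t. Substituting into S ≡ 135 (mod 223) gives 107t ≡ 131 (mod 223), and since 107⁻¹ ≡ 198 (mod 223), t ≡ 70. Hence S ≡ 4 + 107·70 = 7494 (mod 23861).
From S ≡ 7494 (mod 23861) write S = 7494 + 23861t. Substituting into S ≡ 30 (mod 79) gives 23861t ≡ 41 (mod 79), and since 3⁻¹ ≡ 53 (mod 79), t ≡ 40. Hence S ≡ 7494 + 23861·40 = 961934 (mod 1885019).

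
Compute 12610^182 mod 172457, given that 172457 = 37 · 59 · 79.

118523

Mod 37: 12610 ≡ 30; by Fermat, exponent reduces to 182 mod 36 = 2; 30^2 ≡ 12 (mod 37).
Mod 59: 12610 ≡ 43; by Fermat, exponent reduces to 182 mod 58 = 8; 43^8 ≡ 51 (mod 59).
Mod 79: 12610 ≡ 49; by Fermat, exponent reduces to 182 mod 78 = 26; 49^26 ≡ 23 (mod 79).
Combine by CRT: x ≡ 12 (mod 37), x ≡ 51 (mod 59), x ≡ 23 (mod 79) ⇒ x ≡ 118523 (mod 172457).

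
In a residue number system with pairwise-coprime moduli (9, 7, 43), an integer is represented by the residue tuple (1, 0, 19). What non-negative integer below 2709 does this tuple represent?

Combine the congruences pairwise.
From x ≡ 1 (mod 9) write x = 1 + 9t. Substituting into x ≡ 0 (mod 7) gives 9t ≡ 6 (mod 7), and since 2⁻¹ ≡ 4 (mod 7), t ≡ 3. Hence x ≡ 1 + 9·3 = 28 (mod 63).
From x ≡ 28 (mod 63) write x = 28 + 63t. Substituting into x ≡ 19 (mod 43) gives 63t ≡ 34 (mod 43), and since 20⁻¹ ≡ 28 (mod 43), t ≡ 6. Hence x ≡ 28 + 63·6 = 406 (mod 2709).

406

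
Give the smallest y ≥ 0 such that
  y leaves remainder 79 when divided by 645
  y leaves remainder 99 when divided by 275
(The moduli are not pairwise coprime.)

Combine the congruences pairwise.
gcd(645, 275) = 5 and 5 | (99 − 79), so the pair is consistent; merging gives y ≡ 3949 (mod 35475), where 35475 = lcm(645, 275).
The solution is unique modulo lcm(645, 275) = 35475.

3949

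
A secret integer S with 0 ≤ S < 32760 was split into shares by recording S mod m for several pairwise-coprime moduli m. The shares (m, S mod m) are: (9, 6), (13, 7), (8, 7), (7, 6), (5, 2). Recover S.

30687

From S ≡ 6 (mod 9) write S = 6 + 9t. Substituting into S ≡ 7 (mod 13) gives 9t ≡ 1 (mod 13), and since 9⁻¹ ≡ 3 (mod 13), t ≡ 3. Hence S ≡ 6 + 9·3 = 33 (mod 117).
From S ≡ 33 (mod 117) write S = 33 + 117t. Substituting into S ≡ 7 (mod 8) gives 117t ≡ 6 (mod 8), and since 5⁻¹ ≡ 5 (mod 8), t ≡ 6. Hence S ≡ 33 + 117·6 = 735 (mod 936).
From S ≡ 735 (mod 936) write S = 735 + 936t. Substituting into S ≡ 6 (mod 7) gives 936t ≡ 6 (mod 7), and since 5⁻¹ ≡ 3 (mod 7), t ≡ 4. Hence S ≡ 735 + 936·4 = 4479 (mod 6552).
From S ≡ 4479 (mod 6552) write S = 4479 + 6552t. Substituting into S ≡ 2 (mod 5) gives 6552t ≡ 3 (mod 5), and since 2⁻¹ ≡ 3 (mod 5), t ≡ 4. Hence S ≡ 4479 + 6552·4 = 30687 (mod 32760).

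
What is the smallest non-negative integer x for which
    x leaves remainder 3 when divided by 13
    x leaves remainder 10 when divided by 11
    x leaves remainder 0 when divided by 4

The moduli are pairwise coprime; N = 13·11·4 = 572.
N/13 = 44; 44 ≡ 5 (mod 13); 5·8 ≡ 1, so inverse 8.
N/11 = 52; 52 ≡ 8 (mod 11); 8·7 ≡ 1, so inverse 7.
N/4 = 143; 143 ≡ 3 (mod 4); 3·3 ≡ 1, so inverse 3.
x ≡ 3·44·8 + 10·52·7 + 0·143·3 = 4696.
4696 mod 572 = 120.

120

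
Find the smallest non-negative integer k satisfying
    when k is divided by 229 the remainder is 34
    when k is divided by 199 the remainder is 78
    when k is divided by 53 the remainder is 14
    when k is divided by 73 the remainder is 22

36599959

From k ≡ 34 (mod 229) write k = 34 + 229t. Substituting into k ≡ 78 (mod 199) gives 229t ≡ 44 (mod 199), and since 30⁻¹ ≡ 73 (mod 199), t ≡ 28. Hence k ≡ 34 + 229·28 = 6446 (mod 45571).
From k ≡ 6446 (mod 45571) write k = 6446 + 45571t. Substituting into k ≡ 14 (mod 53) gives 45571t ≡ 34 (mod 53), and since 44⁻¹ ≡ 47 (mod 53), t ≡ 8. Hence k ≡ 6446 + 45571·8 = 371014 (mod 2415263).
From k ≡ 371014 (mod 2415263) write k = 371014 + 2415263t. Substituting into k ≡ 22 (mod 73) gives 2415263t ≡ 67 (mod 73), and since 58⁻¹ ≡ 34 (mod 73), t ≡ 15. Hence k ≡ 371014 + 2415263·15 = 36599959 (mod 176314199).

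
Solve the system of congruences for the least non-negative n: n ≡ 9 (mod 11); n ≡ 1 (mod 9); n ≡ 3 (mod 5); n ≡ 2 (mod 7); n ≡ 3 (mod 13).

The moduli are pairwise coprime; M = 11·9·5·7·13 = 45045.
M/11 = 4095; 4095 ≡ 3 (mod 11); 3·4 ≡ 1, so inverse 4.
M/9 = 5005; 5005 ≡ 1 (mod 9), inverse 1.
M/5 = 9009; 9009 ≡ 4 (mod 5); 4·4 ≡ 1, so inverse 4.
M/7 = 6435; 6435 ≡ 2 (mod 7); 2·4 ≡ 1, so inverse 4.
M/13 = 3465; 3465 ≡ 7 (mod 13); 7·2 ≡ 1, so inverse 2.
n ≡ 9·4095·4 + 1·5005·1 + 3·9009·4 + 2·6435·4 + 3·3465·2 = 332803.
332803 mod 45045 = 17488.

17488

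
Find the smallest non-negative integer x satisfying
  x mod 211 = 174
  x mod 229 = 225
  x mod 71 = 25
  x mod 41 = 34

37970257

The moduli are pairwise coprime; N = 211·229·71·41 = 140656609.
N/211 = 666619; 666619 ≡ 70 (mod 211); 70·208 ≡ 1, so inverse 208.
N/229 = 614221; 614221 ≡ 43 (mod 229); 43·16 ≡ 1, so inverse 16.
N/71 = 1981079; 1981079 ≡ 37 (mod 71); 37·48 ≡ 1, so inverse 48.
N/41 = 3430649; 3430649 ≡ 15 (mod 41); 15·11 ≡ 1, so inverse 11.
x ≡ 174·666619·208 + 225·614221·16 + 25·1981079·48 + 34·3430649·11 = 29997827974.
29997827974 mod 140656609 = 37970257.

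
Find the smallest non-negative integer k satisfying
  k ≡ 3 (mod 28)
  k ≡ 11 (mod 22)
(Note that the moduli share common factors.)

Combine the congruences pairwise.
gcd(28, 22) = 2 and 2 | (11 − 3), so the pair is consistent; merging gives k ≡ 143 (mod 308), where 308 = lcm(28, 22).
The solution is unique modulo lcm(28, 22) = 308.

143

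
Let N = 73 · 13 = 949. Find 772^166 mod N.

Mod 73: 772 ≡ 42; by Fermat, exponent reduces to 166 mod 72 = 22; 42^22 ≡ 54 (mod 73).
Mod 13: 772 ≡ 5; by Fermat, exponent reduces to 166 mod 12 = 10; 5^10 ≡ 12 (mod 13).
Combine by CRT: x ≡ 54 (mod 73), x ≡ 12 (mod 13) ⇒ x ≡ 857 (mod 949).

857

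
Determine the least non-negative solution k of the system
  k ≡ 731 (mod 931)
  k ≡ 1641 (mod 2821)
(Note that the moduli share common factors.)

97555

gcd(931, 2821) = 7 and 7 | (1641 − 731), so the pair is consistent; merging gives k ≡ 97555 (mod 375193), where 375193 = lcm(931, 2821).
The solution is unique modulo lcm(931, 2821) = 375193.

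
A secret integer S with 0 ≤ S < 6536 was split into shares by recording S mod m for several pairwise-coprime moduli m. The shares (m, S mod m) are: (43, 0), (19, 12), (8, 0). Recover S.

From S ≡ 0 (mod 43) write S = 0 + 43t. Substituting into S ≡ 12 (mod 19) gives 43t ≡ 12 (mod 19), and since 5⁻¹ ≡ 4 (mod 19), t ≡ 10. Hence S ≡ 0 + 43·10 = 430 (mod 817).
From S ≡ 430 (mod 817) write S = 430 + 817t. Substituting into S ≡ 0 (mod 8) gives 817t ≡ 2 (mod 8), and since 1⁻¹ ≡ 1 (mod 8), t ≡ 2. Hence S ≡ 430 + 817·2 = 2064 (mod 6536).

2064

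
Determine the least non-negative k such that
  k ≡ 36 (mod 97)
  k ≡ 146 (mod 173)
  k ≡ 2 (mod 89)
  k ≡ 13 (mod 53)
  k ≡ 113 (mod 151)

45022877

Combine the congruences pairwise.
From k ≡ 36 (mod 97) write k = 36 + 97t. Substituting into k ≡ 146 (mod 173) gives 97t ≡ 110 (mod 173), and since 97⁻¹ ≡ 66 (mod 173), t ≡ 167. Hence k ≡ 36 + 97·167 = 16235 (mod 16781).
From k ≡ 16235 (mod 16781) write k = 16235 + 16781t. Substituting into k ≡ 2 (mod 89) gives 16781t ≡ 54 (mod 89), and since 49⁻¹ ≡ 20 (mod 89), t ≡ 12. Hence k ≡ 16235 + 16781·12 = 217607 (mod 1493509).
From k ≡ 217607 (mod 1493509) write k = 217607 + 1493509t. Substituting into k ≡ 13 (mod 53) gives 1493509t ≡ 24 (mod 53), and since 22⁻¹ ≡ 41 (mod 53), t ≡ 30. Hence k ≡ 217607 + 1493509·30 = 45022877 (mod 79155977).
From k ≡ 45022877 (mod 79155977) write k = 45022877 + 79155977t. Substituting into k ≡ 113 (mod 151) gives 79155977t ≡ 0 (mod 151), and since 116⁻¹ ≡ 69 (mod 151), t ≡ 0. Hence k ≡ 45022877 + 79155977·0 = 45022877 (mod 11952552527).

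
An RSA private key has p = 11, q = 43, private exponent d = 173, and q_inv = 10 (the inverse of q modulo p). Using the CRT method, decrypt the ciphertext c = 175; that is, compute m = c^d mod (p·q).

329

d_p = d mod (p−1) = 173 mod 10 = 3; d_q = d mod (q−1) = 5.
m₁ = c^(d_p) mod p: c ≡ 10 (mod 11), and 10^3 mod 11 = 10.
m₂ = c^(d_q) mod q: c ≡ 3 (mod 43), and 3^5 mod 43 = 28.
h = q_inv·(m₁ − m₂) mod p = 10·(10 − 28) mod 11 = 7.
m = m₂ + h·q = 28 + 7·43 = 329.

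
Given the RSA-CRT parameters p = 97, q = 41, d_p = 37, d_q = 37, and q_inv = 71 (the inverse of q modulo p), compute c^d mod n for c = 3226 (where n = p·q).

808

m₁ = c^(d_p) mod p: c ≡ 25 (mod 97), and 25^37 mod 97 = 32.
m₂ = c^(d_q) mod q: c ≡ 28 (mod 41), and 28^37 mod 41 = 29.
h = q_inv·(m₁ − m₂) mod p = 71·(32 − 29) mod 97 = 19.
m = m₂ + h·q = 29 + 19·41 = 808.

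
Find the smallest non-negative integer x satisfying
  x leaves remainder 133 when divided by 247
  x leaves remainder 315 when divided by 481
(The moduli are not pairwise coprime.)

7049

Combine the congruences pairwise.
gcd(247, 481) = 13 and 13 | (315 − 133), so the pair is consistent; merging gives x ≡ 7049 (mod 9139), where 9139 = lcm(247, 481).
The solution is unique modulo lcm(247, 481) = 9139.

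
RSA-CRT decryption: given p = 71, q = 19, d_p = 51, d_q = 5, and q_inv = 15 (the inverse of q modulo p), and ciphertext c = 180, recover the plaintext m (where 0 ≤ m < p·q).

m₁ = c^(d_p) mod p: c ≡ 38 (mod 71), and 38^51 mod 71 = 49.
m₂ = c^(d_q) mod q: c ≡ 9 (mod 19), and 9^5 mod 19 = 16.
h = q_inv·(m₁ − m₂) mod p = 15·(49 − 16) mod 71 = 69.
m = m₂ + h·q = 16 + 69·19 = 1327.

1327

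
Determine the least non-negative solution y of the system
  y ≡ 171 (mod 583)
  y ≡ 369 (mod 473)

gcd(583, 473) = 11 and 11 | (369 − 171), so the pair is consistent; merging gives y ≡ 11248 (mod 25069), where 25069 = lcm(583, 473).
The solution is unique modulo lcm(583, 473) = 25069.

11248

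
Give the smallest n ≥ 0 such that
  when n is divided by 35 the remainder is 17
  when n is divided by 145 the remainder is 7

gcd(35, 145) = 5 and 5 | (7 − 17), so the pair is consistent; merging gives n ≡ 297 (mod 1015), where 1015 = lcm(35, 145).
The solution is unique modulo lcm(35, 145) = 1015.

297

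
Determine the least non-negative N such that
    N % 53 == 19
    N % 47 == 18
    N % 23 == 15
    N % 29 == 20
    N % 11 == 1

11951413

From N ≡ 19 (mod 53) write N = 19 + 53t. Substituting into N ≡ 18 (mod 47) gives 53t ≡ 46 (mod 47), and since 6⁻¹ ≡ 8 (mod 47), t ≡ 39. Hence N ≡ 19 + 53·39 = 2086 (mod 2491).
From N ≡ 2086 (mod 2491) write N = 2086 + 2491t. Substituting into N ≡ 15 (mod 23) gives 2491t ≡ 22 (mod 23), and since 7⁻¹ ≡ 10 (mod 23), t ≡ 13. Hence N ≡ 2086 + 2491·13 = 34469 (mod 57293).
From N ≡ 34469 (mod 57293) write N = 34469 + 57293t. Substituting into N ≡ 20 (mod 29) gives 57293t ≡ 3 (mod 29), and since 18⁻¹ ≡ 21 (mod 29), t ≡ 5. Hence N ≡ 34469 + 57293·5 = 320934 (mod 1661497).
From N ≡ 320934 (mod 1661497) write N = 320934 + 1661497t. Substituting into N ≡ 1 (mod 11) gives 1661497t ≡ 3 (mod 11), and since 2⁻¹ ≡ 6 (mod 11), t ≡ 7. Hence N ≡ 320934 + 1661497·7 = 11951413 (mod 18276467).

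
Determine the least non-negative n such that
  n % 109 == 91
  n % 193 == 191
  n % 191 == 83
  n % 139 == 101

The moduli are pairwise coprime; M = 109·193·191·139 = 558511313.
M/109 = 5123957; 5123957 ≡ 85 (mod 109); 85·59 ≡ 1, so inverse 59.
M/193 = 2893841; 2893841 ≡ 192 (mod 193); 192·192 ≡ 1, so inverse 192.
M/191 = 2924143; 2924143 ≡ 124 (mod 191); 124·57 ≡ 1, so inverse 57.
M/139 = 4018067; 4018067 ≡ 133 (mod 139); 133·23 ≡ 1, so inverse 23.
n ≡ 91·5123957·59 + 191·2893841·192 + 83·2924143·57 + 101·4018067·23 = 156801552459.
156801552459 mod 558511313 = 418384819.

418384819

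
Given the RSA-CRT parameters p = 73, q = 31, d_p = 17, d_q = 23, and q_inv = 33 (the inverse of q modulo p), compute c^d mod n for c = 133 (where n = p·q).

m₁ = c^(d_p) mod p: c ≡ 60 (mod 73), and 60^17 mod 73 = 47.
m₂ = c^(d_q) mod q: c ≡ 9 (mod 31), and 9^23 mod 31 = 28.
h = q_inv·(m₁ − m₂) mod p = 33·(47 − 28) mod 73 = 43.
m = m₂ + h·q = 28 + 43·31 = 1361.

1361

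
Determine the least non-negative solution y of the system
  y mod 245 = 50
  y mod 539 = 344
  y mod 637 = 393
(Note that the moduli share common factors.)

10585

gcd(245, 539) = 49 and 49 | (344 − 50), so the pair is consistent; merging gives y ≡ 2500 (mod 2695), where 2695 = lcm(245, 539).
gcd(2695, 637) = 49 and 49 | (393 − 2500), so the pair is consistent; merging gives y ≡ 10585 (mod 35035), where 35035 = lcm(2695, 637).
The solution is unique modulo lcm(245, 539, 637) = 35035.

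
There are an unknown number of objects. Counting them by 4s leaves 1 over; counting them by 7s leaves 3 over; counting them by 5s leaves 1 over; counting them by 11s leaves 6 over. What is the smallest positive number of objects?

The moduli are pairwise coprime; M = 4·7·5·11 = 1540.
M/4 = 385; 385 ≡ 1 (mod 4), inverse 1.
M/7 = 220; 220 ≡ 3 (mod 7); 3·5 ≡ 1, so inverse 5.
M/5 = 308; 308 ≡ 3 (mod 5); 3·2 ≡ 1, so inverse 2.
M/11 = 140; 140 ≡ 8 (mod 11); 8·7 ≡ 1, so inverse 7.
N ≡ 1·385·1 + 3·220·5 + 1·308·2 + 6·140·7 = 10181.
10181 mod 1540 = 941.

941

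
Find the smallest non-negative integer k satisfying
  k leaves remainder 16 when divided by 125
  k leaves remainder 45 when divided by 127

From k ≡ 16 (mod 125) write k = 16 + 125t. Substituting into k ≡ 45 (mod 127) gives 125t ≡ 29 (mod 127), and since 125⁻¹ ≡ 63 (mod 127), t ≡ 49. Hence k ≡ 16 + 125·49 = 6141 (mod 15875).

6141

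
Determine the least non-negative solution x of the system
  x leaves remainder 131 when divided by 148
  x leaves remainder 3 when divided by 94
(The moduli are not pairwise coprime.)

gcd(148, 94) = 2 and 2 | (3 − 131), so the pair is consistent; merging gives x ≡ 3387 (mod 6956), where 6956 = lcm(148, 94).
The solution is unique modulo lcm(148, 94) = 6956.

3387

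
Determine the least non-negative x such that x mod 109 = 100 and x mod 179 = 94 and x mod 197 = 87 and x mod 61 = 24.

From x ≡ 100 (mod 109) write x = 100 + 109t. Substituting into x ≡ 94 (mod 179) gives 109t ≡ 173 (mod 179), and since 109⁻¹ ≡ 23 (mod 179), t ≡ 41. Hence x ≡ 100 + 109·41 = 4569 (mod 19511).
From x ≡ 4569 (mod 19511) write x = 4569 + 19511t. Substituting into x ≡ 87 (mod 197) gives 19511t ≡ 49 (mod 197), and since 8⁻¹ ≡ 74 (mod 197), t ≡ 80. Hence x ≡ 4569 + 19511·80 = 1565449 (mod 3843667).
From x ≡ 1565449 (mod 3843667) write x = 1565449 + 3843667t. Substituting into x ≡ 24 (mod 61) gives 3843667t ≡ 18 (mod 61), and since 57⁻¹ ≡ 15 (mod 61), t ≡ 26. Hence x ≡ 1565449 + 3843667·26 = 101500791 (mod 234463687).

101500791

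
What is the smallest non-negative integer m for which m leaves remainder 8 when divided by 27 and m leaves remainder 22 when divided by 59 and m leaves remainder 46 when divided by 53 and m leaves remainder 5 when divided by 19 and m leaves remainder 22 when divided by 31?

17633411

The moduli are pairwise coprime; N = 27·59·53·19·31 = 49728681.
N/27 = 1841803; 1841803 ≡ 25 (mod 27); 25·13 ≡ 1, so inverse 13.
N/59 = 842859; 842859 ≡ 44 (mod 59); 44·55 ≡ 1, so inverse 55.
N/53 = 938277; 938277 ≡ 18 (mod 53); 18·3 ≡ 1, so inverse 3.
N/19 = 2617299; 2617299 ≡ 11 (mod 19); 11·7 ≡ 1, so inverse 7.
N/31 = 1604151; 1604151 ≡ 25 (mod 31); 25·5 ≡ 1, so inverse 5.
m ≡ 8·1841803·13 + 22·842859·55 + 46·938277·3 + 5·2617299·7 + 22·1604151·5 = 1608951203.
1608951203 mod 49728681 = 17633411.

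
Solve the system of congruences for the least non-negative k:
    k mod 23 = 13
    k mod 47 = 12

59

From k ≡ 13 (mod 23) write k = 13 + 23t. Substituting into k ≡ 12 (mod 47) gives 23t ≡ 46 (mod 47), and since 23⁻¹ ≡ 45 (mod 47), t ≡ 2. Hence k ≡ 13 + 23·2 = 59 (mod 1081).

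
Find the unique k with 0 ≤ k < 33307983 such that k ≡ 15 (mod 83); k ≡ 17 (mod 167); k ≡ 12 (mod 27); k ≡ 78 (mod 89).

17783346

Combine the congruences pairwise.
From k ≡ 15 (mod 83) write k = 15 + 83t. Substituting into k ≡ 17 (mod 167) gives 83t ≡ 2 (mod 167), and since 83⁻¹ ≡ 165 (mod 167), t ≡ 163. Hence k ≡ 15 + 83·163 = 13544 (mod 13861).
From k ≡ 13544 (mod 13861) write k = 13544 + 13861t. Substituting into k ≡ 12 (mod 27) gives 13861t ≡ 22 (mod 27), and since 10⁻¹ ≡ 19 (mod 27), t ≡ 13. Hence k ≡ 13544 + 13861·13 = 193737 (mod 374247).
From k ≡ 193737 (mod 374247) write k = 193737 + 374247t. Substituting into k ≡ 78 (mod 89) gives 374247t ≡ 5 (mod 89), and since 2⁻¹ ≡ 45 (mod 89), t ≡ 47. Hence k ≡ 193737 + 374247·47 = 17783346 (mod 33307983).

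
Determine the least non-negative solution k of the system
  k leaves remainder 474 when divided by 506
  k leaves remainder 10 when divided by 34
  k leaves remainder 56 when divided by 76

gcd(506, 34) = 2 and 2 | (10 − 474), so the pair is consistent; merging gives k ≡ 7558 (mod 8602), where 8602 = lcm(506, 34).
gcd(8602, 76) = 2 and 2 | (56 − 7558), so the pair is consistent; merging gives k ≡ 67772 (mod 326876), where 326876 = lcm(8602, 76).
The solution is unique modulo lcm(506, 34, 76) = 326876.

67772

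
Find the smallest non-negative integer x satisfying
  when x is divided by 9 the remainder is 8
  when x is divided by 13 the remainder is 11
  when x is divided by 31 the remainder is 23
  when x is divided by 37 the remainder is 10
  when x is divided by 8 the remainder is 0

7928

Combine the congruences pairwise.
From x ≡ 8 (mod 9) write x = 8 + 9t. Substituting into x ≡ 11 (mod 13) gives 9t ≡ 3 (mod 13), and since 9⁻¹ ≡ 3 (mod 13), t ≡ 9. Hence x ≡ 8 + 9·9 = 89 (mod 117).
From x ≡ 89 (mod 117) write x = 89 + 117t. Substituting into x ≡ 23 (mod 31) gives 117t ≡ 27 (mod 31), and since 24⁻¹ ≡ 22 (mod 31), t ≡ 5. Hence x ≡ 89 + 117·5 = 674 (mod 3627).
From x ≡ 674 (mod 3627) write x = 674 + 3627t. Substituting into x ≡ 10 (mod 37) gives 3627t ≡ 2 (mod 37), and since 1⁻¹ ≡ 1 (mod 37), t ≡ 2. Hence x ≡ 674 + 3627·2 = 7928 (mod 134199).
From x ≡ 7928 (mod 134199) write x = 7928 + 134199t. Substituting into x ≡ 0 (mod 8) gives 134199t ≡ 0 (mod 8), and since 7⁻¹ ≡ 7 (mod 8), t ≡ 0. Hence x ≡ 7928 + 134199·0 = 7928 (mod 1073592).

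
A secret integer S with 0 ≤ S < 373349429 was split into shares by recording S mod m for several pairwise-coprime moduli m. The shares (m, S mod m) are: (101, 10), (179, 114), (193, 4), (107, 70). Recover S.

Combine the congruences pairwise.
From S ≡ 10 (mod 101) write S = 10 + 101t. Substituting into S ≡ 114 (mod 179) gives 101t ≡ 104 (mod 179), and since 101⁻¹ ≡ 39 (mod 179), t ≡ 118. Hence S ≡ 10 + 101·118 = 11928 (mod 18079).
From S ≡ 11928 (mod 18079) write S = 11928 + 18079t. Substituting into S ≡ 4 (mod 193) gives 18079t ≡ 42 (mod 193), and since 130⁻¹ ≡ 49 (mod 193), t ≡ 128. Hence S ≡ 11928 + 18079·128 = 2326040 (mod 3489247).
From S ≡ 2326040 (mod 3489247) write S = 2326040 + 3489247t. Substituting into S ≡ 70 (mod 107) gives 3489247t ≡ 103 (mod 107), and since 84⁻¹ ≡ 93 (mod 107), t ≡ 56. Hence S ≡ 2326040 + 3489247·56 = 197723872 (mod 373349429).

197723872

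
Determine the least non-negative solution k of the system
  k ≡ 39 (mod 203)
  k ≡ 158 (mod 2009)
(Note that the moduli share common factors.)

50383

gcd(203, 2009) = 7 and 7 | (158 − 39), so the pair is consistent; merging gives k ≡ 50383 (mod 58261), where 58261 = lcm(203, 2009).
The solution is unique modulo lcm(203, 2009) = 58261.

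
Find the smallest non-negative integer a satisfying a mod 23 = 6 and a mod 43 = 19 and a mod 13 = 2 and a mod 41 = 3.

154819

The moduli are pairwise coprime; N = 23·43·13·41 = 527137.
N/23 = 22919; 22919 ≡ 11 (mod 23); 11·21 ≡ 1, so inverse 21.
N/43 = 12259; 12259 ≡ 4 (mod 43); 4·11 ≡ 1, so inverse 11.
N/13 = 40549; 40549 ≡ 2 (mod 13); 2·7 ≡ 1, so inverse 7.
N/41 = 12857; 12857 ≡ 24 (mod 41); 24·12 ≡ 1, so inverse 12.
a ≡ 6·22919·21 + 19·12259·11 + 2·40549·7 + 3·12857·12 = 6480463.
6480463 mod 527137 = 154819.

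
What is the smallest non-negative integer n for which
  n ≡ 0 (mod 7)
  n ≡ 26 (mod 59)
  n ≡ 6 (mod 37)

14658

Combine the congruences pairwise.
From n ≡ 0 (mod 7) write n = 0 + 7t. Substituting into n ≡ 26 (mod 59) gives 7t ≡ 26 (mod 59), and since 7⁻¹ ≡ 17 (mod 59), t ≡ 29. Hence n ≡ 0 + 7·29 = 203 (mod 413).
From n ≡ 203 (mod 413) write n = 203 + 413t. Substituting into n ≡ 6 (mod 37) gives 413t ≡ 25 (mod 37), and since 6⁻¹ ≡ 31 (mod 37), t ≡ 35. Hence n ≡ 203 + 413·35 = 14658 (mod 15281).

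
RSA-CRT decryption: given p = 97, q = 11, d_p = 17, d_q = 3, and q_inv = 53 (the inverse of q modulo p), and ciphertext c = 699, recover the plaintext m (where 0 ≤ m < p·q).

m₁ = c^(d_p) mod p: c ≡ 20 (mod 97), and 20^17 mod 97 = 77.
m₂ = c^(d_q) mod q: c ≡ 6 (mod 11), and 6^3 mod 11 = 7.
h = q_inv·(m₁ − m₂) mod p = 53·(77 − 7) mod 97 = 24.
m = m₂ + h·q = 7 + 24·11 = 271.

271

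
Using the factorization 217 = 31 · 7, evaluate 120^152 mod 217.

Mod 31: 120 ≡ 27; by Fermat, exponent reduces to 152 mod 30 = 2; 27^2 ≡ 16 (mod 31).
Mod 7: 120 ≡ 1; by Fermat, exponent reduces to 152 mod 6 = 2; 1^2 ≡ 1 (mod 7).
Combine by CRT: x ≡ 16 (mod 31), x ≡ 1 (mod 7) ⇒ x ≡ 78 (mod 217).

78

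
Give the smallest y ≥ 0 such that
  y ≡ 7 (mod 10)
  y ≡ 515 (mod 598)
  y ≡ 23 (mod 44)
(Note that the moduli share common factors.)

38787

gcd(10, 598) = 2 and 2 | (515 − 7), so the pair is consistent; merging gives y ≡ 2907 (mod 2990), where 2990 = lcm(10, 598).
gcd(2990, 44) = 2 and 2 | (23 − 2907), so the pair is consistent; merging gives y ≡ 38787 (mod 65780), where 65780 = lcm(2990, 44).
The solution is unique modulo lcm(10, 598, 44) = 65780.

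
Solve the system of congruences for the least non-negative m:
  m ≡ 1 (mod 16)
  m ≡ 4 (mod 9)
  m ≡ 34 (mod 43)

The moduli are pairwise coprime; N = 16·9·43 = 6192.
N/16 = 387; 387 ≡ 3 (mod 16); 3·11 ≡ 1, so inverse 11.
N/9 = 688; 688 ≡ 4 (mod 9); 4·7 ≡ 1, so inverse 7.
N/43 = 144; 144 ≡ 15 (mod 43); 15·23 ≡ 1, so inverse 23.
m ≡ 1·387·11 + 4·688·7 + 34·144·23 = 136129.
136129 mod 6192 = 6097.

6097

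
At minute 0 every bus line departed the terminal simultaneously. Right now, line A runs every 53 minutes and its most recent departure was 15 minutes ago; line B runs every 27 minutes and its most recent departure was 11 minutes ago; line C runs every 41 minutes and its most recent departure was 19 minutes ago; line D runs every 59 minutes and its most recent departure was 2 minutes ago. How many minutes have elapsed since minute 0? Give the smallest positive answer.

485336

From t ≡ 15 (mod 53) write t = 15 + 53s. Substituting into t ≡ 11 (mod 27) gives 53s ≡ 23 (mod 27), and since 26⁻¹ ≡ 26 (mod 27), s ≡ 4. Hence t ≡ 15 + 53·4 = 227 (mod 1431).
From t ≡ 227 (mod 1431) write t = 227 + 1431s. Substituting into t ≡ 19 (mod 41) gives 1431s ≡ 38 (mod 41), and since 37⁻¹ ≡ 10 (mod 41), s ≡ 11. Hence t ≡ 227 + 1431·11 = 15968 (mod 58671).
From t ≡ 15968 (mod 58671) write t = 15968 + 58671s. Substituting into t ≡ 2 (mod 59) gives 58671s ≡ 23 (mod 59), and since 25⁻¹ ≡ 26 (mod 59), s ≡ 8. Hence t ≡ 15968 + 58671·8 = 485336 (mod 3461589).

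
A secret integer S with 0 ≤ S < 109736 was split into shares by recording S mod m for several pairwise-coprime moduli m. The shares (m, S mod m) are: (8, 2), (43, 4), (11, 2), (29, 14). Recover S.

Combine the congruences pairwise.
From S ≡ 2 (mod 8) write S = 2 + 8t. Substituting into S ≡ 4 (mod 43) gives 8t ≡ 2 (mod 43), and since 8⁻¹ ≡ 27 (mod 43), t ≡ 11. Hence S ≡ 2 + 8·11 = 90 (mod 344).
From S ≡ 90 (mod 344) write S = 90 + 344t. Substituting into S ≡ 2 (mod 11) gives 344t ≡ 0 (mod 11), and since 3⁻¹ ≡ 4 (mod 11), t ≡ 0. Hence S ≡ 90 + 344·0 = 90 (mod 3784).
From S ≡ 90 (mod 3784) write S = 90 + 3784t. Substituting into S ≡ 14 (mod 29) gives 3784t ≡ 11 (mod 29), and since 14⁻¹ ≡ 27 (mod 29), t ≡ 7. Hence S ≡ 90 + 3784·7 = 26578 (mod 109736).

26578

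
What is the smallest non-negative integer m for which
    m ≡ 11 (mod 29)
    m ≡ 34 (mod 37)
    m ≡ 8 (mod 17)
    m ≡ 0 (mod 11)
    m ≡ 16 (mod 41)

From m ≡ 11 (mod 29) write m = 11 + 29t. Substituting into m ≡ 34 (mod 37) gives 29t ≡ 23 (mod 37), and since 29⁻¹ ≡ 23 (mod 37), t ≡ 11. Hence m ≡ 11 + 29·11 = 330 (mod 1073).
From m ≡ 330 (mod 1073) write m = 330 + 1073t. Substituting into m ≡ 8 (mod 17) gives 1073t ≡ 1 (mod 17), and since 2⁻¹ ≡ 9 (mod 17), t ≡ 9. Hence m ≡ 330 + 1073·9 = 9987 (mod 18241).
From m ≡ 9987 (mod 18241) write m = 9987 + 18241t. Substituting into m ≡ 0 (mod 11) gives 18241t ≡ 1 (mod 11), and since 3⁻¹ ≡ 4 (mod 11), t ≡ 4. Hence m ≡ 9987 + 18241·4 = 82951 (mod 200651).
From m ≡ 82951 (mod 200651) write m = 82951 + 200651t. Substituting into m ≡ 16 (mod 41) gives 200651t ≡ 8 (mod 41), and since 38⁻¹ ≡ 27 (mod 41), t ≡ 11. Hence m ≡ 82951 + 200651·11 = 2290112 (mod 8226691).

2290112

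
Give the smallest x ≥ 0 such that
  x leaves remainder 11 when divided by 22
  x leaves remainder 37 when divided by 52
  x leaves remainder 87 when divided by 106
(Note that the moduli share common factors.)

27753

gcd(22, 52) = 2 and 2 | (37 − 11), so the pair is consistent; merging gives x ≡ 297 (mod 572), where 572 = lcm(22, 52).
gcd(572, 106) = 2 and 2 | (87 − 297), so the pair is consistent; merging gives x ≡ 27753 (mod 30316), where 30316 = lcm(572, 106).
The solution is unique modulo lcm(22, 52, 106) = 30316.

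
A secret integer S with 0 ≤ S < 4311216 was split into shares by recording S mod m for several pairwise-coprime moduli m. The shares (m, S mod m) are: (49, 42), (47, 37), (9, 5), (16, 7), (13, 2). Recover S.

1419719

Combine the congruences pairwise.
From S ≡ 42 (mod 49) write S = 42 + 49t. Substituting into S ≡ 37 (mod 47) gives 49t ≡ 42 (mod 47), and since 2⁻¹ ≡ 24 (mod 47), t ≡ 21. Hence S ≡ 42 + 49·21 = 1071 (mod 2303).
From S ≡ 1071 (mod 2303) write S = 1071 + 2303t. Substituting into S ≡ 5 (mod 9) gives 2303t ≡ 5 (mod 9), and since 8⁻¹ ≡ 8 (mod 9), t ≡ 4. Hence S ≡ 1071 + 2303·4 = 10283 (mod 20727).
From S ≡ 10283 (mod 20727) write S = 10283 + 20727t. Substituting into S ≡ 7 (mod 16) gives 20727t ≡ 12 (mod 16), and since 7⁻¹ ≡ 7 (mod 16), t ≡ 4. Hence S ≡ 10283 + 20727·4 = 93191 (mod 331632).
From S ≡ 93191 (mod 331632) write S = 93191 + 331632t. Substituting into S ≡ 2 (mod 13) gives 331632t ≡ 8 (mod 13), and since 2⁻¹ ≡ 7 (mod 13), t ≡ 4. Hence S ≡ 93191 + 331632·4 = 1419719 (mod 4311216).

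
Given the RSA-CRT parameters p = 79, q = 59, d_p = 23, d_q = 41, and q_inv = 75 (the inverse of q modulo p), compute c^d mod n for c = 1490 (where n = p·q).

2210

m₁ = c^(d_p) mod p: c ≡ 68 (mod 79), and 68^23 mod 79 = 77.
m₂ = c^(d_q) mod q: c ≡ 15 (mod 59), and 15^41 mod 59 = 27.
h = q_inv·(m₁ − m₂) mod p = 75·(77 − 27) mod 79 = 37.
m = m₂ + h·q = 27 + 37·59 = 2210.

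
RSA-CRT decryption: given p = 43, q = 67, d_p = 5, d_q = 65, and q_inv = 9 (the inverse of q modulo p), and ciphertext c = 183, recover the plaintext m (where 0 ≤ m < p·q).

2639

m₁ = c^(d_p) mod p: c ≡ 11 (mod 43), and 11^5 mod 43 = 16.
m₂ = c^(d_q) mod q: c ≡ 49 (mod 67), and 49^65 mod 67 = 26.
h = q_inv·(m₁ − m₂) mod p = 9·(16 − 26) mod 43 = 39.
m = m₂ + h·q = 26 + 39·67 = 2639.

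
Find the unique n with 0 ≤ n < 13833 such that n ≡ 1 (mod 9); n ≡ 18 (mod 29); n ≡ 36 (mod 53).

11908

The moduli are pairwise coprime; M = 9·29·53 = 13833.
M/9 = 1537; 1537 ≡ 7 (mod 9); 7·4 ≡ 1, so inverse 4.
M/29 = 477; 477 ≡ 13 (mod 29); 13·9 ≡ 1, so inverse 9.
M/53 = 261; 261 ≡ 49 (mod 53); 49·13 ≡ 1, so inverse 13.
n ≡ 1·1537·4 + 18·477·9 + 36·261·13 = 205570.
205570 mod 13833 = 11908.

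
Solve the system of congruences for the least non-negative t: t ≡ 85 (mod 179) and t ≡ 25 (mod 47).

From t ≡ 85 (mod 179) write t = 85 + 179s. Substituting into t ≡ 25 (mod 47) gives 179s ≡ 34 (mod 47), and since 38⁻¹ ≡ 26 (mod 47), s ≡ 38. Hence t ≡ 85 + 179·38 = 6887 (mod 8413).

6887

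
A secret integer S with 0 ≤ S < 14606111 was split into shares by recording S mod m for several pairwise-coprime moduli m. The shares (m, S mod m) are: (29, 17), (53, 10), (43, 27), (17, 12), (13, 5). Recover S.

6563848

The moduli are pairwise coprime; N = 29·53·43·17·13 = 14606111.
N/29 = 503659; 503659 ≡ 16 (mod 29); 16·20 ≡ 1, so inverse 20.
N/53 = 275587; 275587 ≡ 40 (mod 53); 40·4 ≡ 1, so inverse 4.
N/43 = 339677; 339677 ≡ 20 (mod 43); 20·28 ≡ 1, so inverse 28.
N/17 = 859183; 859183 ≡ 3 (mod 17); 3·6 ≡ 1, so inverse 6.
N/13 = 1123547; 1123547 ≡ 9 (mod 13); 9·3 ≡ 1, so inverse 3.
S ≡ 17·503659·20 + 10·275587·4 + 27·339677·28 + 12·859183·6 + 5·1123547·3 = 517777733.
517777733 mod 14606111 = 6563848.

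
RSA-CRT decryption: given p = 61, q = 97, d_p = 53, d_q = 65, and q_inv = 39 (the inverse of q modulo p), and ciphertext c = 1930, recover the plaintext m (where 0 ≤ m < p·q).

m₁ = c^(d_p) mod p: c ≡ 39 (mod 61), and 39^53 mod 61 = 49.
m₂ = c^(d_q) mod q: c ≡ 87 (mod 97), and 87^65 mod 97 = 38.
h = q_inv·(m₁ − m₂) mod p = 39·(49 − 38) mod 61 = 2.
m = m₂ + h·q = 38 + 2·97 = 232.

232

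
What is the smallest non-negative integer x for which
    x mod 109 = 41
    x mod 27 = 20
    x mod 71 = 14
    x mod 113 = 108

From x ≡ 41 (mod 109) write x = 41 + 109t. Substituting into x ≡ 20 (mod 27) gives 109t ≡ 6 (mod 27), and since 1⁻¹ ≡ 1 (mod 27), t ≡ 6. Hence x ≡ 41 + 109·6 = 695 (mod 2943).
From x ≡ 695 (mod 2943) write x = 695 + 2943t. Substituting into x ≡ 14 (mod 71) gives 2943t ≡ 29 (mod 71), and since 32⁻¹ ≡ 20 (mod 71), t ≡ 12. Hence x ≡ 695 + 2943·12 = 36011 (mod 208953).
From x ≡ 36011 (mod 208953) write x = 36011 + 208953t. Substituting into x ≡ 108 (mod 113) gives 208953t ≡ 31 (mod 113), and since 16⁻¹ ≡ 106 (mod 113), t ≡ 9. Hence x ≡ 36011 + 208953·9 = 1916588 (mod 23611689).

1916588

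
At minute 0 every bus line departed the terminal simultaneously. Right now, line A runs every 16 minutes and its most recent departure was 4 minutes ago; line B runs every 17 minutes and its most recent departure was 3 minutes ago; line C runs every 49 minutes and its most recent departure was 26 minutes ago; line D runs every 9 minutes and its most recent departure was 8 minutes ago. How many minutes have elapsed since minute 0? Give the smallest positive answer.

The moduli are pairwise coprime; N = 16·17·49·9 = 119952.
N/16 = 7497; 7497 ≡ 9 (mod 16); 9·9 ≡ 1, so inverse 9.
N/17 = 7056; 7056 ≡ 1 (mod 17), inverse 1.
N/49 = 2448; 2448 ≡ 47 (mod 49); 47·24 ≡ 1, so inverse 24.
N/9 = 13328; 13328 ≡ 8 (mod 9); 8·8 ≡ 1, so inverse 8.
t ≡ 4·7497·9 + 3·7056·1 + 26·2448·24 + 8·13328·8 = 2671604.
2671604 mod 119952 = 32660.

32660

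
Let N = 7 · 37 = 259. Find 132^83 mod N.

188

Mod 7: 132 ≡ 6; by Fermat, exponent reduces to 83 mod 6 = 5; 6^5 ≡ 6 (mod 7).
Mod 37: 132 ≡ 21; by Fermat, exponent reduces to 83 mod 36 = 11; 21^11 ≡ 3 (mod 37).
Combine by CRT: x ≡ 6 (mod 7), x ≡ 3 (mod 37) ⇒ x ≡ 188 (mod 259).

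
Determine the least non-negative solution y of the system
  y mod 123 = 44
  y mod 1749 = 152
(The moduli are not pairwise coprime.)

gcd(123, 1749) = 3 and 3 | (152 − 44), so the pair is consistent; merging gives y ≡ 64865 (mod 71709), where 71709 = lcm(123, 1749).
The solution is unique modulo lcm(123, 1749) = 71709.

64865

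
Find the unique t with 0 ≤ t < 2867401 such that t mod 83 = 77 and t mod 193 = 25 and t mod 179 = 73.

The moduli are pairwise coprime; N = 83·193·179 = 2867401.
N/83 = 34547; 34547 ≡ 19 (mod 83); 19·35 ≡ 1, so inverse 35.
N/193 = 14857; 14857 ≡ 189 (mod 193); 189·48 ≡ 1, so inverse 48.
N/179 = 16019; 16019 ≡ 88 (mod 179); 88·59 ≡ 1, so inverse 59.
t ≡ 77·34547·35 + 25·14857·48 + 73·16019·59 = 179926398.
179926398 mod 2867401 = 2147536.

2147536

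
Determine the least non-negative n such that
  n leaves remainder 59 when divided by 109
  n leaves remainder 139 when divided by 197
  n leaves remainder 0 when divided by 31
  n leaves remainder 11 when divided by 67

From n ≡ 59 (mod 109) write n = 59 + 109t. Substituting into n ≡ 139 (mod 197) gives 109t ≡ 80 (mod 197), and since 109⁻¹ ≡ 47 (mod 197), t ≡ 17. Hence n ≡ 59 + 109·17 = 1912 (mod 21473).
From n ≡ 1912 (mod 21473) write n = 1912 + 21473t. Substituting into n ≡ 0 (mod 31) gives 21473t ≡ 10 (mod 31), and since 21⁻¹ ≡ 3 (mod 31), t ≡ 30. Hence n ≡ 1912 + 21473·30 = 646102 (mod 665663).
From n ≡ 646102 (mod 665663) write n = 646102 + 665663t. Substituting into n ≡ 11 (mod 67) gives 665663t ≡ 57 (mod 67), and since 18⁻¹ ≡ 41 (mod 67), t ≡ 59. Hence n ≡ 646102 + 665663·59 = 39920219 (mod 44599421).

39920219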